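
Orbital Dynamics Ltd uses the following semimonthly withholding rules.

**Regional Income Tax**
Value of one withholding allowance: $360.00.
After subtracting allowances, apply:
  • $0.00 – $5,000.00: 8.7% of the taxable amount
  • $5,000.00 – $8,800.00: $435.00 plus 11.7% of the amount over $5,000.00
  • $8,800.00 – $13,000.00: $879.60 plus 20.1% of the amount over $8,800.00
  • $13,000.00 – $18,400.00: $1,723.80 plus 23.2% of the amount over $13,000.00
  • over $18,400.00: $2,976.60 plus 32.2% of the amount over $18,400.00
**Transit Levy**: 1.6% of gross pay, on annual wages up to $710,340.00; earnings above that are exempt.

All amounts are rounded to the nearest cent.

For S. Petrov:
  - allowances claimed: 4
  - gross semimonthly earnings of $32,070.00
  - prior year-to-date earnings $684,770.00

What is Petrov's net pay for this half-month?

$24,746.22

Regional Income Tax: taxable = $32,070.00 − 4×$360.00 = $30,630.00
  $2,976.60 + 32.2% × ($30,630.00 − $18,400.00) = $2,976.60 + 32.2% × $12,230.00 = $6,914.66
Transit Levy: cap $710,340.00 − YTD $684,770.00 = $25,570.00 subject; 1.6% × $25,570.00 = $409.12
Total withheld: $6,914.66 + $409.12 = $7,323.78
Net pay: $32,070.00 − $7,323.78 = $24,746.22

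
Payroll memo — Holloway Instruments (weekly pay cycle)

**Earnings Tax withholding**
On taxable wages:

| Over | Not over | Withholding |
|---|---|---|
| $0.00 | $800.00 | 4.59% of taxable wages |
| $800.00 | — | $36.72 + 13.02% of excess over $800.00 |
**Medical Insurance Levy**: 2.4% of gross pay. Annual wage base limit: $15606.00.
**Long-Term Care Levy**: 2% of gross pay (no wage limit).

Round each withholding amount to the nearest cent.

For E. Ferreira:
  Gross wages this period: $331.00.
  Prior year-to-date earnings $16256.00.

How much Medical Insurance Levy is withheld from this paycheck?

$0.00

Medical Insurance Levy: YTD $16256.00 ≥ cap $15606.00 → $0.00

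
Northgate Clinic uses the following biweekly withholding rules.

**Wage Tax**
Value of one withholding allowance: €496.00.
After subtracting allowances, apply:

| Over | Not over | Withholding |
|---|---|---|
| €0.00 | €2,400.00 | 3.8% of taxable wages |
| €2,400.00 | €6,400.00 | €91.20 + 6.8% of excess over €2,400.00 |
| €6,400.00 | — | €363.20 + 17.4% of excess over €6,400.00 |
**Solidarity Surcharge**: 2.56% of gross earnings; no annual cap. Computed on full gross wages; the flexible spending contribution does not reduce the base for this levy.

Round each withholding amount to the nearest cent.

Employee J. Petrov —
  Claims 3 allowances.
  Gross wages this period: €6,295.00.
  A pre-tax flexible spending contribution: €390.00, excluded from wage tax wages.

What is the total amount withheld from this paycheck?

Wage Tax: taxable = €6,295.00 − €390.00 − 3×€496.00 = €4,417.00
  €91.20 + 6.8% × (€4,417.00 − €2,400.00) = €91.20 + 6.8% × €2,017.00 = €228.36
Solidarity Surcharge: 2.56% × €6,295.00 = €161.15
Total: €228.36 + €161.15 = €389.51

€389.51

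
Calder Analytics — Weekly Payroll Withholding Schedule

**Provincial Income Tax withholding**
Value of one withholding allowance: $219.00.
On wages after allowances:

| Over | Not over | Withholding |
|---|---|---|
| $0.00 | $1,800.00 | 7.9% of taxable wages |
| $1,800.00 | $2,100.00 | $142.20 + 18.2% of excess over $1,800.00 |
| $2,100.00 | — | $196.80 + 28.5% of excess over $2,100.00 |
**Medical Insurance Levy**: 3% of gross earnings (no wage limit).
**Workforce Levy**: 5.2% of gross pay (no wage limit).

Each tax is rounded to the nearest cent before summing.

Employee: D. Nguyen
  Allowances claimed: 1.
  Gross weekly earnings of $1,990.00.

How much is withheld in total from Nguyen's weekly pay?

$303.09

Provincial Income Tax: taxable = $1,990.00 − 1×$219.00 = $1,771.00
  7.9% × $1,771.00 = $139.91
Medical Insurance Levy: 3% × $1,990.00 = $59.70
Workforce Levy: 5.2% × $1,990.00 = $103.48
Total: $139.91 + $59.70 + $103.48 = $303.09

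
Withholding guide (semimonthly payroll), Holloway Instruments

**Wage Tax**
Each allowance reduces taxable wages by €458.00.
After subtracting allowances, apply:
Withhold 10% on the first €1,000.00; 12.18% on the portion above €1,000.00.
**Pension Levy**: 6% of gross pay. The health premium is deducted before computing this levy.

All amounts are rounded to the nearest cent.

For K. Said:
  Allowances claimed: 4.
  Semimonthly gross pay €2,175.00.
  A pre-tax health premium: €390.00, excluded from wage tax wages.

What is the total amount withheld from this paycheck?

€107.10

Wage Tax: taxable = €2,175.00 − €390.00 − 4×€458.00 = €-47.00
  Taxable ≤ 0 → €0.00
Pension Levy: 6% × €1,785.00 = €107.10
Total: €0.00 + €107.10 = €107.10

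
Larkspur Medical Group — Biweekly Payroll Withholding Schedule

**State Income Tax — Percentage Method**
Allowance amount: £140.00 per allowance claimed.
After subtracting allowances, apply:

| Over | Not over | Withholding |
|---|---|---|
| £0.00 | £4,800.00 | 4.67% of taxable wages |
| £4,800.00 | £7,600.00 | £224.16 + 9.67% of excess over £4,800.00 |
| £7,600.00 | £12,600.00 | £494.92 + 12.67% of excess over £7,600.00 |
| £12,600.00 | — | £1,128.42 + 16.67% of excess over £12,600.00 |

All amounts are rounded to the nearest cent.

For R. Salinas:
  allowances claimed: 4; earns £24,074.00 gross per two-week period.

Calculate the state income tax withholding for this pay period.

£2,947.78

State Income Tax: taxable = £24,074.00 − 4×£140.00 = £23,514.00
  £1,128.42 + 16.67% × (£23,514.00 − £12,600.00) = £1,128.42 + 16.67% × £10,914.00 = £2,947.78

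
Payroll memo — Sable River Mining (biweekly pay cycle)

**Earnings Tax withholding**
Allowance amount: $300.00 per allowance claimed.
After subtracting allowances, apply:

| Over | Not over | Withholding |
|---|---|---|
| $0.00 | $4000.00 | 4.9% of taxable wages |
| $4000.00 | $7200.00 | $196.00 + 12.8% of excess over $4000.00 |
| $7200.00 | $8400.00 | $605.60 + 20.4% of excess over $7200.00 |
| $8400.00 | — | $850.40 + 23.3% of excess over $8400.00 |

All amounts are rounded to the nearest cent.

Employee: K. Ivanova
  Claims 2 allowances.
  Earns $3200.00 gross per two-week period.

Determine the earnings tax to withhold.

$127.40

Earnings Tax: taxable = $3200.00 − 2×$300.00 = $2600.00
  4.9% × $2600.00 = $127.40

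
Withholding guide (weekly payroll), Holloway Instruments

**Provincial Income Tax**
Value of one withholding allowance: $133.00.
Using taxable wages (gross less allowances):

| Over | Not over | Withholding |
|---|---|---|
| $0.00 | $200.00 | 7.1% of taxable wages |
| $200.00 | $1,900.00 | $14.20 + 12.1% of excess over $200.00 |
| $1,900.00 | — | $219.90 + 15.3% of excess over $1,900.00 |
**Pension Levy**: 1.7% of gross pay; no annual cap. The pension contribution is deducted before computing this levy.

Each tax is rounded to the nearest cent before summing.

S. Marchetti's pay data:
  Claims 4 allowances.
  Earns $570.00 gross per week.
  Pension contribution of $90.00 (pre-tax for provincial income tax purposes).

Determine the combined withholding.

$8.16

Provincial Income Tax: taxable = $570.00 − $90.00 − 4×$133.00 = $-52.00
  Taxable ≤ 0 → $0.00
Pension Levy: 1.7% × $480.00 = $8.16
Total: $0.00 + $8.16 = $8.16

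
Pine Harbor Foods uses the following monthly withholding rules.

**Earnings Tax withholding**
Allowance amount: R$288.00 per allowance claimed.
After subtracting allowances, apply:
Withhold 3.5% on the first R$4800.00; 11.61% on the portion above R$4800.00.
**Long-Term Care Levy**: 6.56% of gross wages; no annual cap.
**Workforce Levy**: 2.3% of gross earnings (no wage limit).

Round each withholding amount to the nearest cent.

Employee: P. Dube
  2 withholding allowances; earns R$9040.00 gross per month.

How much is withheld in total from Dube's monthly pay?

R$1394.33

Earnings Tax: taxable = R$9040.00 − 2×R$288.00 = R$8464.00
  R$168.00 + 11.61% × (R$8464.00 − R$4800.00) = R$168.00 + 11.61% × R$3664.00 = R$593.39
Long-Term Care Levy: 6.56% × R$9040.00 = R$593.02
Workforce Levy: 2.3% × R$9040.00 = R$207.92
Total: R$593.39 + R$593.02 + R$207.92 = R$1394.33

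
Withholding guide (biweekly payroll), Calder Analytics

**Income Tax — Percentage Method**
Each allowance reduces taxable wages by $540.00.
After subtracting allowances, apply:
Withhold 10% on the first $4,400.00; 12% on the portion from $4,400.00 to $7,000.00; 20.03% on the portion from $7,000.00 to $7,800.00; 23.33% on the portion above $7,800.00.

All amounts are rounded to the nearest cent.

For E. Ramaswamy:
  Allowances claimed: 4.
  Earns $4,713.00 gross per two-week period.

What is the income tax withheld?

$255.30

Income Tax: taxable = $4,713.00 − 4×$540.00 = $2,553.00
  10% × $2,553.00 = $255.30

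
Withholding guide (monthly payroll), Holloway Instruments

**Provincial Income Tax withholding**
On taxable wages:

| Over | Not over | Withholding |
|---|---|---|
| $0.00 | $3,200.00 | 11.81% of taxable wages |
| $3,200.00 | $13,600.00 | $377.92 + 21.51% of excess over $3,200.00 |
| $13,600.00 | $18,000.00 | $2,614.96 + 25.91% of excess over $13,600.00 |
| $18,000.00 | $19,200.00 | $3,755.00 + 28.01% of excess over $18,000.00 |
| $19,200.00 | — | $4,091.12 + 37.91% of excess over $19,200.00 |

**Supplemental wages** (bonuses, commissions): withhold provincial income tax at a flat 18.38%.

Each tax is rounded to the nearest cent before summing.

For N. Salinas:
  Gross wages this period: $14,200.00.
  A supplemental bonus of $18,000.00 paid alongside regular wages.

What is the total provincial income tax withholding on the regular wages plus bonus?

Provincial Income Tax: taxable = $14,200.00
  $2,614.96 + 25.91% × ($14,200.00 − $13,600.00) = $2,614.96 + 25.91% × $600.00 = $2,770.42
Supplemental (18.38% flat on bonus): 18.38% × $18,000.00 = $3,308.40
Total provincial income tax: $2,770.42 + $3,308.40 = $6,078.82

$6,078.82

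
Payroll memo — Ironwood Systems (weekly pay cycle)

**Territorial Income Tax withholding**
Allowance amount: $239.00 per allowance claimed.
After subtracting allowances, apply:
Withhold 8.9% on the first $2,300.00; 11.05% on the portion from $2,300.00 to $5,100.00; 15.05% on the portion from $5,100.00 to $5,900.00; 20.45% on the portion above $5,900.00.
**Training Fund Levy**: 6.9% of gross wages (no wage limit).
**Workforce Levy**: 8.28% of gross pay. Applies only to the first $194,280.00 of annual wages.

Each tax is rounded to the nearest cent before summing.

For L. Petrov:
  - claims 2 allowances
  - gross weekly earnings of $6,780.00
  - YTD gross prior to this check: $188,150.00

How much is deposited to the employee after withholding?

$5,087.91

Territorial Income Tax: taxable = $6,780.00 − 2×$239.00 = $6,302.00
  $634.50 + 20.45% × ($6,302.00 − $5,900.00) = $634.50 + 20.45% × $402.00 = $716.71
Training Fund Levy: 6.9% × $6,780.00 = $467.82
Workforce Levy: cap $194,280.00 − YTD $188,150.00 = $6,130.00 subject; 8.28% × $6,130.00 = $507.56
Total withheld: $716.71 + $467.82 + $507.56 = $1,692.09
Net pay: $6,780.00 − $1,692.09 = $5,087.91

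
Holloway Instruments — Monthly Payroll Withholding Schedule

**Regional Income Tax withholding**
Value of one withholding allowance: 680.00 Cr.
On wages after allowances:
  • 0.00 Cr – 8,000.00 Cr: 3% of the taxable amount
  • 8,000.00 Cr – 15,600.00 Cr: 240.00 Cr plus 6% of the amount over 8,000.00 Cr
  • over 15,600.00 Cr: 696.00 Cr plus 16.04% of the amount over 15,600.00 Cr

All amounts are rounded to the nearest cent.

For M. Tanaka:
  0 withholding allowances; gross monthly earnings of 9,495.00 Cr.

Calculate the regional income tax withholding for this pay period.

Regional Income Tax: taxable = 9,495.00 Cr
  240.00 Cr + 6% × (9,495.00 Cr − 8,000.00 Cr) = 240.00 Cr + 6% × 1,495.00 Cr = 329.70 Cr

329.70 Cr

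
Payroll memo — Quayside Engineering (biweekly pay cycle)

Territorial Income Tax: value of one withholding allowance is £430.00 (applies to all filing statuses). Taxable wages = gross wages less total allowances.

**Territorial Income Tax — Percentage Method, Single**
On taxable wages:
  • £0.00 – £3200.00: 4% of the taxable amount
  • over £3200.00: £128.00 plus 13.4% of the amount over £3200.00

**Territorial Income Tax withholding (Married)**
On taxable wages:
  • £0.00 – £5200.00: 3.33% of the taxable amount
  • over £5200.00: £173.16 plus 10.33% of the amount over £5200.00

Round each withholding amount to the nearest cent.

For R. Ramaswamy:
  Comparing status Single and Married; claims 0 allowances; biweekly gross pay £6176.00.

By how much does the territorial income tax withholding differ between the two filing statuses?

£252.80

Territorial Income Tax (Single): taxable = £6176.00
  £128.00 + 13.4% × (£6176.00 − £3200.00) = £128.00 + 13.4% × £2976.00 = £526.78
Territorial Income Tax (Married): taxable = £6176.00
  £173.16 + 10.33% × (£6176.00 − £5200.00) = £173.16 + 10.33% × £976.00 = £273.98
Difference: |£526.78 − £273.98| = £252.80 (higher under Single)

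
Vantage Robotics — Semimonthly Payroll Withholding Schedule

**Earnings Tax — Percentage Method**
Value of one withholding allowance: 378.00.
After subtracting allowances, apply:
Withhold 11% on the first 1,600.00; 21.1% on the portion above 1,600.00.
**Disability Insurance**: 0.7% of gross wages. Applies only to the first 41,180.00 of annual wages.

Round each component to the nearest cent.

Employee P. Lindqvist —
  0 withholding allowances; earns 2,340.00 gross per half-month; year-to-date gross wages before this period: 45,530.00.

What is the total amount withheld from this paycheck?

332.14

Earnings Tax: taxable = 2,340.00
  176.00 + 21.1% × (2,340.00 − 1,600.00) = 176.00 + 21.1% × 740.00 = 332.14
Disability Insurance: YTD 45,530.00 ≥ cap 41,180.00 → 0.00
Total: 332.14 + 0.00 = 332.14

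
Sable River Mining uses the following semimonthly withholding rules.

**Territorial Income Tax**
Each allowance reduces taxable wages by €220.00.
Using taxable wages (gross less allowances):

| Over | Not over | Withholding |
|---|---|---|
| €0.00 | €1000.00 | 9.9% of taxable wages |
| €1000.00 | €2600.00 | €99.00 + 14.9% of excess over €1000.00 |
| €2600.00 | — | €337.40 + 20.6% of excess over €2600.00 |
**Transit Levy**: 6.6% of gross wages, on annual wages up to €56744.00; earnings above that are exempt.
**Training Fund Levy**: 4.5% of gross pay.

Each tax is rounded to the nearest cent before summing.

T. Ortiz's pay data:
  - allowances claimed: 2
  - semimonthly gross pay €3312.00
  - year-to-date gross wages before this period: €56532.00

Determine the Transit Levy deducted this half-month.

Transit Levy: cap €56744.00 − YTD €56532.00 = €212.00 subject; 6.6% × €212.00 = €13.99

€13.99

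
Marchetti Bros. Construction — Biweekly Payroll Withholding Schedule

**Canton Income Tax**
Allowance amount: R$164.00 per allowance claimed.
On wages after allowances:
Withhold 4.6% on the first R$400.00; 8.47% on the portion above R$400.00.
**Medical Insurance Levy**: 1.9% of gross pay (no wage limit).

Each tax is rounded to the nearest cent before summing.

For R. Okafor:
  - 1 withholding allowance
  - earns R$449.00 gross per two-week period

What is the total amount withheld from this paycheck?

R$21.64

Canton Income Tax: taxable = R$449.00 − 1×R$164.00 = R$285.00
  4.6% × R$285.00 = R$13.11
Medical Insurance Levy: 1.9% × R$449.00 = R$8.53
Total: R$13.11 + R$8.53 = R$21.64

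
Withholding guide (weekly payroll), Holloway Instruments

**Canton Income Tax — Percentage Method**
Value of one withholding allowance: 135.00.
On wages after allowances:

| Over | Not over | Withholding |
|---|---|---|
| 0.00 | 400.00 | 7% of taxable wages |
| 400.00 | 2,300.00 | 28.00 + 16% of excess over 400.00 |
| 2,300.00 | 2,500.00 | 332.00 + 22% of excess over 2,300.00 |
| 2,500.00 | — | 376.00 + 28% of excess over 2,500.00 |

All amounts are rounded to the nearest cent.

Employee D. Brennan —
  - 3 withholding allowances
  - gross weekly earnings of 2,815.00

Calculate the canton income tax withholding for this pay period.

356.20

Canton Income Tax: taxable = 2,815.00 − 3×135.00 = 2,410.00
  332.00 + 22% × (2,410.00 − 2,300.00) = 332.00 + 22% × 110.00 = 356.20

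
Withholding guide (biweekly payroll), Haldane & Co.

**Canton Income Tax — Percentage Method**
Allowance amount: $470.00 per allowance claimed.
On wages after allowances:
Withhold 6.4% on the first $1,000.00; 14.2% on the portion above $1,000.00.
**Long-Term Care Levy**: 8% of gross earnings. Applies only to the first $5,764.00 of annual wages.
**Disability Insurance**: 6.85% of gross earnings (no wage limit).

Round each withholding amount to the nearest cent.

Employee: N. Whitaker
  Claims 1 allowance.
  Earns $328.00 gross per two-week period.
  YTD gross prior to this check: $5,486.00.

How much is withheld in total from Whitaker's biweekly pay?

Canton Income Tax: taxable = $328.00 − 1×$470.00 = $-142.00
  Taxable ≤ 0 → $0.00
Long-Term Care Levy: cap $5,764.00 − YTD $5,486.00 = $278.00 subject; 8% × $278.00 = $22.24
Disability Insurance: 6.85% × $328.00 = $22.47
Total: $0.00 + $22.24 + $22.47 = $44.71

$44.71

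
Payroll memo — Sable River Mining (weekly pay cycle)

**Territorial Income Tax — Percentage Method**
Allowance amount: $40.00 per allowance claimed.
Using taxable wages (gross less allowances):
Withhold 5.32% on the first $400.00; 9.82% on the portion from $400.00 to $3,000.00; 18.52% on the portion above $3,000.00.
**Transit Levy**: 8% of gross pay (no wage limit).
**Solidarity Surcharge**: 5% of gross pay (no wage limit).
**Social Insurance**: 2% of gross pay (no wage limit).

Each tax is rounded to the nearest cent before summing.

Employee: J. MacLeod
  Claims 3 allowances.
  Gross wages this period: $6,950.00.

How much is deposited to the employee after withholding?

Territorial Income Tax: taxable = $6,950.00 − 3×$40.00 = $6,830.00
  $276.60 + 18.52% × ($6,830.00 − $3,000.00) = $276.60 + 18.52% × $3,830.00 = $985.92
Transit Levy: 8% × $6,950.00 = $556.00
Solidarity Surcharge: 5% × $6,950.00 = $347.50
Social Insurance: 2% × $6,950.00 = $139.00
Total withheld: $985.92 + $556.00 + $347.50 + $139.00 = $2,028.42
Net pay: $6,950.00 − $2,028.42 = $4,921.58

$4,921.58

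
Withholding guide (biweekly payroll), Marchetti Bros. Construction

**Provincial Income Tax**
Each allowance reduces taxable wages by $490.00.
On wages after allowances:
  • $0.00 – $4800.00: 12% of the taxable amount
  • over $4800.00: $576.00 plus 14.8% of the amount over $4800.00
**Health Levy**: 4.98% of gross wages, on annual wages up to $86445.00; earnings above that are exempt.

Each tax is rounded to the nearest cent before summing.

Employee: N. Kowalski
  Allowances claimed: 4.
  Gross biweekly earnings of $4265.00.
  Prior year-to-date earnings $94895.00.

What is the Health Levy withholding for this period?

$0.00

Health Levy: YTD $94895.00 ≥ cap $86445.00 → $0.00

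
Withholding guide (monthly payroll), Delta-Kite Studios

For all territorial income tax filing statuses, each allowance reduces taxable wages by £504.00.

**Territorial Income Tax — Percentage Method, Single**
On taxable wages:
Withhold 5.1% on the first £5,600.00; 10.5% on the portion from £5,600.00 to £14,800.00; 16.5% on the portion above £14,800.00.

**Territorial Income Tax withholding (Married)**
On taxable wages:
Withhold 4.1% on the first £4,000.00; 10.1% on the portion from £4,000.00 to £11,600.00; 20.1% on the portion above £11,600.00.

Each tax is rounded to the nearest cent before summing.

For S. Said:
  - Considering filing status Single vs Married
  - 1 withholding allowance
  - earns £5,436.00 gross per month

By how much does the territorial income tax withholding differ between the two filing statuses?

£6.60

Territorial Income Tax (Single): taxable = £5,436.00 − 1×£504.00 = £4,932.00
  5.1% × £4,932.00 = £251.53
Territorial Income Tax (Married): taxable = £5,436.00 − 1×£504.00 = £4,932.00
  £164.00 + 10.1% × (£4,932.00 − £4,000.00) = £164.00 + 10.1% × £932.00 = £258.13
Difference: |£251.53 − £258.13| = £6.60 (higher under Married)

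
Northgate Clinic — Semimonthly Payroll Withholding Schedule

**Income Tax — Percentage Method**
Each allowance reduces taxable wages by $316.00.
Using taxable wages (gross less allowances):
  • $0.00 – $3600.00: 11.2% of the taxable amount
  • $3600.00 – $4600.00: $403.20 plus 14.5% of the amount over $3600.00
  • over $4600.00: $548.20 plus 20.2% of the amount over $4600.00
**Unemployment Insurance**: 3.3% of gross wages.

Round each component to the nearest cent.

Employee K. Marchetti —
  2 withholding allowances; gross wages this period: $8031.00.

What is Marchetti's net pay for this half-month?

$6652.38

Income Tax: taxable = $8031.00 − 2×$316.00 = $7399.00
  $548.20 + 20.2% × ($7399.00 − $4600.00) = $548.20 + 20.2% × $2799.00 = $1113.60
Unemployment Insurance: 3.3% × $8031.00 = $265.02
Total withheld: $1113.60 + $265.02 = $1378.62
Net pay: $8031.00 − $1378.62 = $6652.38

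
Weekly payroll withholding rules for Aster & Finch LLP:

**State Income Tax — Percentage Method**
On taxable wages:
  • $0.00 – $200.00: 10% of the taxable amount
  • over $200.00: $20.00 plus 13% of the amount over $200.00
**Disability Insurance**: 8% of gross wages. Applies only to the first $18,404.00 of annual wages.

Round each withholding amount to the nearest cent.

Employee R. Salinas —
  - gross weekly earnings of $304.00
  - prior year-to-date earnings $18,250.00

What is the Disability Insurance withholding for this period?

Disability Insurance: cap $18,404.00 − YTD $18,250.00 = $154.00 subject; 8% × $154.00 = $12.32

$12.32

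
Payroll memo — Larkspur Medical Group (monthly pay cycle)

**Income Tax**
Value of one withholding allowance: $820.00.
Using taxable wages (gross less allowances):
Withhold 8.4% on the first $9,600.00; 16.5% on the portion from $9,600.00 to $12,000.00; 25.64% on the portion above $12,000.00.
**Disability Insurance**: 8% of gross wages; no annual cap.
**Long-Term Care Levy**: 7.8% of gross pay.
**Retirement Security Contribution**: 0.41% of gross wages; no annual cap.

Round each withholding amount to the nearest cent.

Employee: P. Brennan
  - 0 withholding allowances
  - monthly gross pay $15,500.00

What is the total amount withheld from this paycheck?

Income Tax: taxable = $15,500.00
  $1,202.40 + 25.64% × ($15,500.00 − $12,000.00) = $1,202.40 + 25.64% × $3,500.00 = $2,099.80
Disability Insurance: 8% × $15,500.00 = $1,240.00
Long-Term Care Levy: 7.8% × $15,500.00 = $1,209.00
Retirement Security Contribution: 0.41% × $15,500.00 = $63.55
Total: $2,099.80 + $1,240.00 + $1,209.00 + $63.55 = $4,612.35

$4,612.35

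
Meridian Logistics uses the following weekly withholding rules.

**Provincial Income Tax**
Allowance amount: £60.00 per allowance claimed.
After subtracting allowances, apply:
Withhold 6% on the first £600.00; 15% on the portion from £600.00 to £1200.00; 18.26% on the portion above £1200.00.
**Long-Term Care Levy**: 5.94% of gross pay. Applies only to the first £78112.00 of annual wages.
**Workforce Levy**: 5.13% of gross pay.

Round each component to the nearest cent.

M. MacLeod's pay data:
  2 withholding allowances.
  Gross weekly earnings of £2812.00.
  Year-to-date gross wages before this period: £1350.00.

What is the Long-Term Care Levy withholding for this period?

£167.03

Long-Term Care Levy: 5.94% × £2812.00 = £167.03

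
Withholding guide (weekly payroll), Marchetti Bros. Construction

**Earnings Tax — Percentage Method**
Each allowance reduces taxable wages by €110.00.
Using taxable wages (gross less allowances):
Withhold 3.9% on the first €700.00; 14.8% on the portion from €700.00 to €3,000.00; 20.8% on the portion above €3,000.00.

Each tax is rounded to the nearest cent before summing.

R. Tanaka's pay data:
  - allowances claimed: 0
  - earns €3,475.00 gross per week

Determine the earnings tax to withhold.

Earnings Tax: taxable = €3,475.00
  €367.70 + 20.8% × (€3,475.00 − €3,000.00) = €367.70 + 20.8% × €475.00 = €466.50

€466.50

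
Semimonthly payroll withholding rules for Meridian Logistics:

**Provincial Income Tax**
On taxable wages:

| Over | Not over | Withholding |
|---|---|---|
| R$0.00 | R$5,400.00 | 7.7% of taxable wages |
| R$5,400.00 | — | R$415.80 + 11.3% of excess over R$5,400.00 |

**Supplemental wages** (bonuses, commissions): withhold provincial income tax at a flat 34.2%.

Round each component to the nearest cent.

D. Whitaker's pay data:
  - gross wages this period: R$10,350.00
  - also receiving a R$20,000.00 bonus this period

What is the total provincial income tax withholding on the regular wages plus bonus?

R$7,815.15

Provincial Income Tax: taxable = R$10,350.00
  R$415.80 + 11.3% × (R$10,350.00 − R$5,400.00) = R$415.80 + 11.3% × R$4,950.00 = R$975.15
Supplemental (34.2% flat on bonus): 34.2% × R$20,000.00 = R$6,840.00
Total provincial income tax: R$975.15 + R$6,840.00 = R$7,815.15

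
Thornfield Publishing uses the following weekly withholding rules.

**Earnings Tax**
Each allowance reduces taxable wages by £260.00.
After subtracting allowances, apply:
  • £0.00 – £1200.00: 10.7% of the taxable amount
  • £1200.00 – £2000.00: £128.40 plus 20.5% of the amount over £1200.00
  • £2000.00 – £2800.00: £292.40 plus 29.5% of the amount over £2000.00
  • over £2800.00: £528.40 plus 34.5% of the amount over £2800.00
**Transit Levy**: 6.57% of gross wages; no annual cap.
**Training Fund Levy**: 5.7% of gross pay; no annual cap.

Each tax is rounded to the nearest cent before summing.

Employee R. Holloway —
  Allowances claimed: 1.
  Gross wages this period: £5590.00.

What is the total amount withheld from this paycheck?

Earnings Tax: taxable = £5590.00 − 1×£260.00 = £5330.00
  £528.40 + 34.5% × (£5330.00 − £2800.00) = £528.40 + 34.5% × £2530.00 = £1401.25
Transit Levy: 6.57% × £5590.00 = £367.26
Training Fund Levy: 5.7% × £5590.00 = £318.63
Total: £1401.25 + £367.26 + £318.63 = £2087.14

£2087.14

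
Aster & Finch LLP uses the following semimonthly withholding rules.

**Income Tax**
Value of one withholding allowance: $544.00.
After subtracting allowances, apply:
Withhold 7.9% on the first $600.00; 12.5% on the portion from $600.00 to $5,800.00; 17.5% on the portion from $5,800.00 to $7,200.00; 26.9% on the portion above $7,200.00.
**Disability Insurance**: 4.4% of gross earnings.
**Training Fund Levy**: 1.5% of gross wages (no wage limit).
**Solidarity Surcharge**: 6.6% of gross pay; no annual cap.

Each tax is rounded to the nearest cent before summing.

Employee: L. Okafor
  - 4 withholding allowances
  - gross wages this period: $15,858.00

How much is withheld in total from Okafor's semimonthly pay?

$4,668.31

Income Tax: taxable = $15,858.00 − 4×$544.00 = $13,682.00
  $942.40 + 26.9% × ($13,682.00 − $7,200.00) = $942.40 + 26.9% × $6,482.00 = $2,686.06
Disability Insurance: 4.4% × $15,858.00 = $697.75
Training Fund Levy: 1.5% × $15,858.00 = $237.87
Solidarity Surcharge: 6.6% × $15,858.00 = $1,046.63
Total: $2,686.06 + $697.75 + $237.87 + $1,046.63 = $4,668.31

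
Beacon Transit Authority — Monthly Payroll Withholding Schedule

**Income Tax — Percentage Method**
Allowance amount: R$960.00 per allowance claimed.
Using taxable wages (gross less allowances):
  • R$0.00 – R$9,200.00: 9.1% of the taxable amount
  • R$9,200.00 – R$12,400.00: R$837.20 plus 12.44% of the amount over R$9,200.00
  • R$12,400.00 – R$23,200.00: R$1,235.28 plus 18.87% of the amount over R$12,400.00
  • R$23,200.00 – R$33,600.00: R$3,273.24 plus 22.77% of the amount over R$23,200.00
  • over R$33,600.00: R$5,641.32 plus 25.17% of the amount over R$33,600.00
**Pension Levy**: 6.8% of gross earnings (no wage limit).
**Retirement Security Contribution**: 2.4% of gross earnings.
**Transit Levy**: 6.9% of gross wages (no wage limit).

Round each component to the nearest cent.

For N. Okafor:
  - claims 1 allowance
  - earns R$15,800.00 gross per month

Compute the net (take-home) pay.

R$11,560.49

Income Tax: taxable = R$15,800.00 − 1×R$960.00 = R$14,840.00
  R$1,235.28 + 18.87% × (R$14,840.00 − R$12,400.00) = R$1,235.28 + 18.87% × R$2,440.00 = R$1,695.71
Pension Levy: 6.8% × R$15,800.00 = R$1,074.40
Retirement Security Contribution: 2.4% × R$15,800.00 = R$379.20
Transit Levy: 6.9% × R$15,800.00 = R$1,090.20
Total withheld: R$1,695.71 + R$1,074.40 + R$379.20 + R$1,090.20 = R$4,239.51
Net pay: R$15,800.00 − R$4,239.51 = R$11,560.49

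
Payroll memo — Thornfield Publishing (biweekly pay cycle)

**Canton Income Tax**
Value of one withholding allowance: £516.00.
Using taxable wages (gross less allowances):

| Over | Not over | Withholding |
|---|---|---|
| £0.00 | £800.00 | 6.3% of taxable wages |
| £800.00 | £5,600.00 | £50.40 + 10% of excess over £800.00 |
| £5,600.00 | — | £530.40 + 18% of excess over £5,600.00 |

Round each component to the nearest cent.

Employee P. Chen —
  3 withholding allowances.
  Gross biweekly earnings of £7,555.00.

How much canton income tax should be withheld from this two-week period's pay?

£603.66

Canton Income Tax: taxable = £7,555.00 − 3×£516.00 = £6,007.00
  £530.40 + 18% × (£6,007.00 − £5,600.00) = £530.40 + 18% × £407.00 = £603.66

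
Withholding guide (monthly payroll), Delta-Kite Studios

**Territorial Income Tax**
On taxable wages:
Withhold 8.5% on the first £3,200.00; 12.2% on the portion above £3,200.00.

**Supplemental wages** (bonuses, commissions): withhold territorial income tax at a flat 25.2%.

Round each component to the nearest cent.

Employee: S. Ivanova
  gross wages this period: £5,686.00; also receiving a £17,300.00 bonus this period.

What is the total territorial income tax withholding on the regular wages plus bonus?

Territorial Income Tax: taxable = £5,686.00
  £272.00 + 12.2% × (£5,686.00 − £3,200.00) = £272.00 + 12.2% × £2,486.00 = £575.29
Supplemental (25.2% flat on bonus): 25.2% × £17,300.00 = £4,359.60
Total territorial income tax: £575.29 + £4,359.60 = £4,934.89

£4,934.89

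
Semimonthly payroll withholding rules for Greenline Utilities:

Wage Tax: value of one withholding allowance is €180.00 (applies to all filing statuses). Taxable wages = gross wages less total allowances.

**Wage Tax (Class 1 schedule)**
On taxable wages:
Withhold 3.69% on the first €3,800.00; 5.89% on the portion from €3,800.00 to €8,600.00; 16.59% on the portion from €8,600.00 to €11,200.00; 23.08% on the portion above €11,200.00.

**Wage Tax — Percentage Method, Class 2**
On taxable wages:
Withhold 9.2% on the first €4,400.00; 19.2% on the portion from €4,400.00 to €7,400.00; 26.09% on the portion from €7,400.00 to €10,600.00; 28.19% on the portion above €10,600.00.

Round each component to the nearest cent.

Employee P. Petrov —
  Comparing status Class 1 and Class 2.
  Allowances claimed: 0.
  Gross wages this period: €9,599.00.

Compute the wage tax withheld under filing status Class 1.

€588.67

Wage Tax (Class 1): taxable = €9,599.00
  €422.94 + 16.59% × (€9,599.00 − €8,600.00) = €422.94 + 16.59% × €999.00 = €588.67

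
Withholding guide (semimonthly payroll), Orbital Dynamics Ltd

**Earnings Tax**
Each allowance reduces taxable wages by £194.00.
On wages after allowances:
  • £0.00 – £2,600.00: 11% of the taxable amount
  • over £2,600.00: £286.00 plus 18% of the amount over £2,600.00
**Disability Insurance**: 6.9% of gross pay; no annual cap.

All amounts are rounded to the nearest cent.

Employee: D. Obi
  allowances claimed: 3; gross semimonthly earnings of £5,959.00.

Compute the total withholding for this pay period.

£1,197.03

Earnings Tax: taxable = £5,959.00 − 3×£194.00 = £5,377.00
  £286.00 + 18% × (£5,377.00 − £2,600.00) = £286.00 + 18% × £2,777.00 = £785.86
Disability Insurance: 6.9% × £5,959.00 = £411.17
Total: £785.86 + £411.17 = £1,197.03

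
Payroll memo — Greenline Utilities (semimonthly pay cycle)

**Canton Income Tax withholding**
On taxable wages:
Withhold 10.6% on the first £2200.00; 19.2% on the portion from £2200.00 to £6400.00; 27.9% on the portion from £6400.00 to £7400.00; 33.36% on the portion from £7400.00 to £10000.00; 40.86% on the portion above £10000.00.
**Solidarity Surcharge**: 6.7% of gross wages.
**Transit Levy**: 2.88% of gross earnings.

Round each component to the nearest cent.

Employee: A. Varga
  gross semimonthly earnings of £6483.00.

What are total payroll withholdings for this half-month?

Canton Income Tax: taxable = £6483.00
  £1039.60 + 27.9% × (£6483.00 − £6400.00) = £1039.60 + 27.9% × £83.00 = £1062.76
Solidarity Surcharge: 6.7% × £6483.00 = £434.36
Transit Levy: 2.88% × £6483.00 = £186.71
Total: £1062.76 + £434.36 + £186.71 = £1683.83

£1683.83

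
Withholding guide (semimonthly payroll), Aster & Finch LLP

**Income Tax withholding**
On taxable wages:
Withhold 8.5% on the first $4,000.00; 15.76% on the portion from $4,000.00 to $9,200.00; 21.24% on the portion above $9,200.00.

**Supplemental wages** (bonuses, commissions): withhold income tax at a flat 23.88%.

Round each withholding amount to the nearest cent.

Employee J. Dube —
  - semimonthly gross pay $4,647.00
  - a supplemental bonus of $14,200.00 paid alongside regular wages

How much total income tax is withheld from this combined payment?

Income Tax: taxable = $4,647.00
  $340.00 + 15.76% × ($4,647.00 − $4,000.00) = $340.00 + 15.76% × $647.00 = $441.97
Supplemental (23.88% flat on bonus): 23.88% × $14,200.00 = $3,390.96
Total income tax: $441.97 + $3,390.96 = $3,832.93

$3,832.93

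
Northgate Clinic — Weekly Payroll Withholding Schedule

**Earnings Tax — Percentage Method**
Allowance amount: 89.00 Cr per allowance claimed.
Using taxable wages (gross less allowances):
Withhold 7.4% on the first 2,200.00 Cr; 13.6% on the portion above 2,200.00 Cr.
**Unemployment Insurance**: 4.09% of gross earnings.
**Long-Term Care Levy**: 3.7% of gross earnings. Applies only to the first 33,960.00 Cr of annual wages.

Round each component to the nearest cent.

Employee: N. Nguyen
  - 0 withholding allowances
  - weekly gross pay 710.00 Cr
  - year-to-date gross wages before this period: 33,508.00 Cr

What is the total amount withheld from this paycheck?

98.30 Cr

Earnings Tax: taxable = 710.00 Cr
  7.4% × 710.00 Cr = 52.54 Cr
Unemployment Insurance: 4.09% × 710.00 Cr = 29.04 Cr
Long-Term Care Levy: cap 33,960.00 Cr − YTD 33,508.00 Cr = 452.00 Cr subject; 3.7% × 452.00 Cr = 16.72 Cr
Total: 52.54 Cr + 29.04 Cr + 16.72 Cr = 98.30 Cr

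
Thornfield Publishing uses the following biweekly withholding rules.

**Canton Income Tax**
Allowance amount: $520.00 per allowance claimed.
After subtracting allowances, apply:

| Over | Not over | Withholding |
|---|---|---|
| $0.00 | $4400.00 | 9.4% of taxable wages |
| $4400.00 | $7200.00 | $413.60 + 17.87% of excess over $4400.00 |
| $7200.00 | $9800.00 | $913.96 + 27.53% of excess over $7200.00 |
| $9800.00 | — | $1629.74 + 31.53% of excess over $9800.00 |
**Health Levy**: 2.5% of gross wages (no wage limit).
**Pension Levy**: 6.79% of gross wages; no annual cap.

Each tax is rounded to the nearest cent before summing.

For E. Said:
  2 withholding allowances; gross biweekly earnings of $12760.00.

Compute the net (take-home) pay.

$9339.48

Canton Income Tax: taxable = $12760.00 − 2×$520.00 = $11720.00
  $1629.74 + 31.53% × ($11720.00 − $9800.00) = $1629.74 + 31.53% × $1920.00 = $2235.12
Health Levy: 2.5% × $12760.00 = $319.00
Pension Levy: 6.79% × $12760.00 = $866.40
Total withheld: $2235.12 + $319.00 + $866.40 = $3420.52
Net pay: $12760.00 − $3420.52 = $9339.48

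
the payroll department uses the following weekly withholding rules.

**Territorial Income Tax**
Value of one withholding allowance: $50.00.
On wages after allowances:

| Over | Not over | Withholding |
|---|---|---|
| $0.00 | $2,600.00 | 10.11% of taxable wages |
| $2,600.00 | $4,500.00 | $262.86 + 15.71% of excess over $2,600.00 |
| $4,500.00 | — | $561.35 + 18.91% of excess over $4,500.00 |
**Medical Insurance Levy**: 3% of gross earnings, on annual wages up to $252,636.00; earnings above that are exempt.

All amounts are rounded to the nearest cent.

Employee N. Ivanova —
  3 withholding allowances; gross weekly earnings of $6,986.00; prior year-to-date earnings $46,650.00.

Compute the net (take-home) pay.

Territorial Income Tax: taxable = $6,986.00 − 3×$50.00 = $6,836.00
  $561.35 + 18.91% × ($6,836.00 − $4,500.00) = $561.35 + 18.91% × $2,336.00 = $1,003.09
Medical Insurance Levy: 3% × $6,986.00 = $209.58
Total withheld: $1,003.09 + $209.58 = $1,212.67
Net pay: $6,986.00 − $1,212.67 = $5,773.33

$5,773.33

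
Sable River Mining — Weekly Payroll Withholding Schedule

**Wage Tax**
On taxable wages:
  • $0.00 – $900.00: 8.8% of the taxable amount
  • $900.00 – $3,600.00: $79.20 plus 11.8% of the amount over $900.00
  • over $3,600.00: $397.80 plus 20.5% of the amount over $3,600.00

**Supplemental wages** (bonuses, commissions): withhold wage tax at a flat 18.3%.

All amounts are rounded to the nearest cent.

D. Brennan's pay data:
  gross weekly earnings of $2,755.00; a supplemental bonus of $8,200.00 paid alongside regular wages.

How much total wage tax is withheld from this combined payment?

$1,798.69

Wage Tax: taxable = $2,755.00
  $79.20 + 11.8% × ($2,755.00 − $900.00) = $79.20 + 11.8% × $1,855.00 = $298.09
Supplemental (18.3% flat on bonus): 18.3% × $8,200.00 = $1,500.60
Total wage tax: $298.09 + $1,500.60 = $1,798.69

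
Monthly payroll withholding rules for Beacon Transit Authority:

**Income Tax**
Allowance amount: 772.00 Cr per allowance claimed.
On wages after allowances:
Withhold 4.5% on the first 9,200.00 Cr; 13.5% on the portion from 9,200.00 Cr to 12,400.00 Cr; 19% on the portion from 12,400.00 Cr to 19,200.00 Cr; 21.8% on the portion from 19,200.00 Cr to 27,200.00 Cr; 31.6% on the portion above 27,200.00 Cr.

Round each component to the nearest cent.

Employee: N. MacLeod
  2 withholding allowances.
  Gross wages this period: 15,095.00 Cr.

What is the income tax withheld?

Income Tax: taxable = 15,095.00 Cr − 2×772.00 Cr = 13,551.00 Cr
  846.00 Cr + 19% × (13,551.00 Cr − 12,400.00 Cr) = 846.00 Cr + 19% × 1,151.00 Cr = 1,064.69 Cr

1,064.69 Cr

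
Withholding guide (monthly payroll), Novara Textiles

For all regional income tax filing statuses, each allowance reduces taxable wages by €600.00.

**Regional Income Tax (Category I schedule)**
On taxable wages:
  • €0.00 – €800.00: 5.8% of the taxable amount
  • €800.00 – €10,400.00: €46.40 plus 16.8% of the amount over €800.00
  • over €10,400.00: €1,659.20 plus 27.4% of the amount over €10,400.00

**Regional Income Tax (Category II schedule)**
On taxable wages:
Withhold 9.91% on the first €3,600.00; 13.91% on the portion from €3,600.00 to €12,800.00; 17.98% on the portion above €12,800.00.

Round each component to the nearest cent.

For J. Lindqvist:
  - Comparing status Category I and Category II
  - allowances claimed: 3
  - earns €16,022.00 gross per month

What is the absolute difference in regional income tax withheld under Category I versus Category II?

Regional Income Tax (Category I): taxable = €16,022.00 − 3×€600.00 = €14,222.00
  €1,659.20 + 27.4% × (€14,222.00 − €10,400.00) = €1,659.20 + 27.4% × €3,822.00 = €2,706.43
Regional Income Tax (Category II): taxable = €16,022.00 − 3×€600.00 = €14,222.00
  €1,636.48 + 17.98% × (€14,222.00 − €12,800.00) = €1,636.48 + 17.98% × €1,422.00 = €1,892.16
Difference: |€2,706.43 − €1,892.16| = €814.27 (higher under Category I)

€814.27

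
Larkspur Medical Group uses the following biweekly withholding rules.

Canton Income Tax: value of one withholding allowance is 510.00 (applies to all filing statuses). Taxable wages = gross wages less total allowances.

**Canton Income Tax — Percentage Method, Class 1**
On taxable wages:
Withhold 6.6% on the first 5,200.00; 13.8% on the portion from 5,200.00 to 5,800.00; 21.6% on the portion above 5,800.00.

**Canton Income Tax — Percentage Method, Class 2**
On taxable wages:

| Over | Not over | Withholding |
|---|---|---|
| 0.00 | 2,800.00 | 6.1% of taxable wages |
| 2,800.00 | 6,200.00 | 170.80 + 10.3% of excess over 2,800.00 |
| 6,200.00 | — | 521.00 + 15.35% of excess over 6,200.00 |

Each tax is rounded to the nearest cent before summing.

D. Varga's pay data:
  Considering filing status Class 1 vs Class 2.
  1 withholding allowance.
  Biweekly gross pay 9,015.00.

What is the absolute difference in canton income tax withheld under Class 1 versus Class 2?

135.46

Canton Income Tax (Class 1): taxable = 9,015.00 − 1×510.00 = 8,505.00
  426.00 + 21.6% × (8,505.00 − 5,800.00) = 426.00 + 21.6% × 2,705.00 = 1,010.28
Canton Income Tax (Class 2): taxable = 9,015.00 − 1×510.00 = 8,505.00
  521.00 + 15.35% × (8,505.00 − 6,200.00) = 521.00 + 15.35% × 2,305.00 = 874.82
Difference: |1,010.28 − 874.82| = 135.46 (higher under Class 1)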